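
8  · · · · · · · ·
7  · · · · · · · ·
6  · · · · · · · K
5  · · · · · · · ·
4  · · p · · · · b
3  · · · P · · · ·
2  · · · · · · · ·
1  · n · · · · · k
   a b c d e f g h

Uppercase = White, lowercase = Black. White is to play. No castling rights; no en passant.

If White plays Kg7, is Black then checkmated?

no

After Kg7: black king on h1; in check: no.
Black is not in check, so this cannot be checkmate.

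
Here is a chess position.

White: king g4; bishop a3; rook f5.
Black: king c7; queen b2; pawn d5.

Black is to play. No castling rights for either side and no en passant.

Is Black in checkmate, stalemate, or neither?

neither

Black to move; black king on c7.
In check: no.
Legal moves for Black include: Kd8, Kc8, Kb8, Kd7, Kb7, Kc6, Kb6, Qh8, Qb8, Qg7+, Qb7, Qf6, Qb6, Qe5, Qb5, Qd4+, Qb4+, Qc3, ... (list truncated; more exist).
Black has legal moves and is not in check → neither.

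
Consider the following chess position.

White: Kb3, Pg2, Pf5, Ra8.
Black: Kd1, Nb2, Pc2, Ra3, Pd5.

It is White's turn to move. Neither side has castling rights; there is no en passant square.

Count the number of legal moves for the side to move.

4

White to move; king on b3.
In check: yes, from the black rook on a3.
Legal moves: Kb4, Kxa3, Kxb2, Rxa3.
Count: 4.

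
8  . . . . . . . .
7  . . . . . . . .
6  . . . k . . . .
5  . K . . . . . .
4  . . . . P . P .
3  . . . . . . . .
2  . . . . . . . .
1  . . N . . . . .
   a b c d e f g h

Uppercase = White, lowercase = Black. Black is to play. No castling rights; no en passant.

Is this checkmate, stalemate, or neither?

neither

Black to move; black king on d6.
In check: no.
Legal moves for Black: Ke7, Kd7, Kc7, Ke6, Ke5.
Black has 5 legal moves and is not in check → neither.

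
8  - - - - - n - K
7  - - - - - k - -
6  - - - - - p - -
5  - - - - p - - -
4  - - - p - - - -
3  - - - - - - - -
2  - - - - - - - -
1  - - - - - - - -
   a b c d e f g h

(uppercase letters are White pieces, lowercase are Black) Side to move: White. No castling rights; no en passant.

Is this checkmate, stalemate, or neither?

White to move; white king on h8.
In check: no.
King squares — g7: attacked by Kf7; h7: attacked by Nf8; g8: attacked by Kf7.
Legal moves for White: none.
Not in check and no legal moves → stalemate.

stalemate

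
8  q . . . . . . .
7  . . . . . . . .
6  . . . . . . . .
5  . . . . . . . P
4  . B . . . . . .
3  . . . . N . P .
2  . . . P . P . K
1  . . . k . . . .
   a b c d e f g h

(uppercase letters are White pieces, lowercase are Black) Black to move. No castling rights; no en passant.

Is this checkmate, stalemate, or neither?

Black to move; black king on d1.
In check: yes, from the white knight on e3.
Legal moves for Black: Ke2, Ke1, Kc1.
Black is in check but has 3 legal moves → neither.

neither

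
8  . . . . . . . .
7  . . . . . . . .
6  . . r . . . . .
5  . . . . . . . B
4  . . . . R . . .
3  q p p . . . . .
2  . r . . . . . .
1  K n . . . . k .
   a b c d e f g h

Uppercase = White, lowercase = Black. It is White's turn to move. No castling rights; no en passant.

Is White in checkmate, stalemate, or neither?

White to move; white king on a1.
In check: yes, from the black queen on a3.
King squares — b1: attacked by Rb2; a2: attacked by Rb2; b2: attacked by Qa3.
Legal moves for White: none.
In check with no legal moves → checkmate.

checkmate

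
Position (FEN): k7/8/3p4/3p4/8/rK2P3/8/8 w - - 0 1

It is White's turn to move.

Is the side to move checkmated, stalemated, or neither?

neither

White to move; white king on b3.
In check: yes, from the black rook on a3.
Legal moves for White: Kb4, Kxa3, Kc2, Kb2.
White is in check but has 4 legal moves → neither.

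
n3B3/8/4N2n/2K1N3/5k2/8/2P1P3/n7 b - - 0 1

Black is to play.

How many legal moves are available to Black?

5

Black to move; king on f4.
In check: yes, from the white knight on e6.
Legal moves: Kf5, Kxe5, Ke4, Kg3, Ke3.
Count: 5.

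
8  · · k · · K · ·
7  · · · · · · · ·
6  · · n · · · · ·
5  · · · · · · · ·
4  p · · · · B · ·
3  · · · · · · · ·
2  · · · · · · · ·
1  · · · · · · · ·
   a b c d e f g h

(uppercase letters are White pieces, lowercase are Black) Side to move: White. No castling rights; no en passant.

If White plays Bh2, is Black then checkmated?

After Bh2: black king on c8; in check: no.
Black is not in check, so this cannot be checkmate.

no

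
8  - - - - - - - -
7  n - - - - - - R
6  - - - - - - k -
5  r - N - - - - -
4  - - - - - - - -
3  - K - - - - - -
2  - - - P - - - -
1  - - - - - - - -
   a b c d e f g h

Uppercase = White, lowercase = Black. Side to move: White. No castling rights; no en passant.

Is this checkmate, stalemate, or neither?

neither

White to move; white king on b3.
In check: no.
Legal moves for White include: Rh8, Rg7+, Rf7, Re7, Rd7, Rc7, Rb7, Rxa7, Rh6+, Rh5, Rh4, Rh3, Rh2, Rh1, Nd7, Nb7, Ne6, Na6, ... (list truncated; more exist).
White has legal moves and is not in check → neither.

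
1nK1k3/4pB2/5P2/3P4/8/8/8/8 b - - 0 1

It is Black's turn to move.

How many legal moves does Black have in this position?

Black to move; king on e8.
In check: yes, from the white bishop on f7.
Legal moves: Kf8, Kxf7.
Count: 2.

2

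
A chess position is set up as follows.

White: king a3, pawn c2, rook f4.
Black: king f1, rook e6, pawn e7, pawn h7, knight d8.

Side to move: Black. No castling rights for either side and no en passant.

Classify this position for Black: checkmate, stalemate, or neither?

Black to move; black king on f1.
In check: yes, from the white rook on f4.
Legal moves for Black: Kg2, Ke2, Kg1, Ke1.
Black is in check but has 4 legal moves → neither.

neither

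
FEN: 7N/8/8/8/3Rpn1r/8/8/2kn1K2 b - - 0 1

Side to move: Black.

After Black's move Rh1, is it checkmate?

After Rh1: white king on f1; in check: yes, from the black rook on h1.
King squares — e1: attacked by Rh1; g1: attacked by Rh1; e2: attacked by Nf4; f2: attacked by Nd1; g2: attacked by Nf4.
White has no legal moves → checkmate.

yes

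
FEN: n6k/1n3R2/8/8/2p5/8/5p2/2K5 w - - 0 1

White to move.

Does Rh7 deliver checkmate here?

no

After Rh7: black king on h8; in check: yes, from the white rook on h7.
Black has 2 legal replies: Kg8, Kxh7.
In check but a legal move exists → not checkmate.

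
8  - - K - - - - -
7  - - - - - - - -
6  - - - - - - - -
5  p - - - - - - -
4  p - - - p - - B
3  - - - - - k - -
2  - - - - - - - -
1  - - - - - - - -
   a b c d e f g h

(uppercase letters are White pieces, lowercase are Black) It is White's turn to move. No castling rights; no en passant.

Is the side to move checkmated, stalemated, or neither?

neither

White to move; white king on c8.
In check: no.
Legal moves for White: Kd8, Kb8, Kd7, Kc7, Kb7, Bd8, Be7, Bf6, Bg5, Bg3, Bf2, Be1.
White has 12 legal moves and is not in check → neither.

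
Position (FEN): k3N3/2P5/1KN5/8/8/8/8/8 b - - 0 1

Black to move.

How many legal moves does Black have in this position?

Black to move; king on a8.
In check: no.
Legal moves: none.
Count: 0.

0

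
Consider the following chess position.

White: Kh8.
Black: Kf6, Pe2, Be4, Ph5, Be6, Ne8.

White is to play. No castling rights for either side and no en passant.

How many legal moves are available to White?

0

White to move; king on h8.
In check: no.
Legal moves: none.
Count: 0.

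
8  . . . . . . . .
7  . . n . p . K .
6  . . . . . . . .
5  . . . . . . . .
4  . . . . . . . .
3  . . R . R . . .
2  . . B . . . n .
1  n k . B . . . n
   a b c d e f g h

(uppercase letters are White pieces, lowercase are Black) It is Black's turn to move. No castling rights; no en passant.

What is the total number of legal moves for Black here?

4

Black to move; king on b1.
In check: yes, from the white bishop on c2.
Legal moves: Kb2, Ka2, Kc1, Nxc2.
Count: 4.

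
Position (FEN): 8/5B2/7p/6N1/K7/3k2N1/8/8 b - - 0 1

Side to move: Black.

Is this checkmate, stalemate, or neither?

Black to move; black king on d3.
In check: no.
Legal moves for Black: Kd4, Ke3, Kc3, Kd2, Kc2, hxg5, h5.
Black has 7 legal moves and is not in check → neither.

neither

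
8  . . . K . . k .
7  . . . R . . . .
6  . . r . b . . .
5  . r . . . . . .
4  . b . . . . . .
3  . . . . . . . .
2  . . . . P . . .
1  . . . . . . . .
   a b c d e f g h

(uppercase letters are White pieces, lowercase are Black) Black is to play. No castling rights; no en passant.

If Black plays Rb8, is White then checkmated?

After Rb8: white king on d8; in check: yes, from the black rook on b8.
King squares — c7: attacked by Rc6; d7: own rook; e7: attacked by Bb4; c8: attacked by Rc6; e8: attacked by Rb8.
White has no legal moves → checkmate.

yes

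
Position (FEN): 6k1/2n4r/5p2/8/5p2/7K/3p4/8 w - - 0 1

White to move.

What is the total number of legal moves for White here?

2

White to move; king on h3.
In check: yes, from the black rook on h7.
Legal moves: Kg4, Kg2.
Count: 2.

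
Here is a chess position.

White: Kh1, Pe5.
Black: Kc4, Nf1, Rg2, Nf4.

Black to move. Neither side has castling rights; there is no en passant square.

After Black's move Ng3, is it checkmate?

After Ng3: white king on h1; in check: yes, from the black knight on g3.
King squares — g1: attacked by Rg2; g2: attacked by Nf4; h2: attacked by Rg2.
White has no legal moves → checkmate.

yes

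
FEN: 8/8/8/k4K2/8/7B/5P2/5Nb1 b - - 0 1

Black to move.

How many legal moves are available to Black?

7

Black to move; king on a5.
In check: no.
Legal moves: Kb6, Ka6, Kb5, Kb4, Ka4, Bh2, Bxf2.
Count: 7.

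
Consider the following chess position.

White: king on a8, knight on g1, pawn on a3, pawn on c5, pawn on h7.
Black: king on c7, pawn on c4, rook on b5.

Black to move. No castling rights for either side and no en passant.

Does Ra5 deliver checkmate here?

yes

After Ra5: white king on a8; in check: yes, from the black rook on a5.
King squares — a7: attacked by Ra5; b7: attacked by Kc7; b8: attacked by Kc7.
White has no legal moves → checkmate.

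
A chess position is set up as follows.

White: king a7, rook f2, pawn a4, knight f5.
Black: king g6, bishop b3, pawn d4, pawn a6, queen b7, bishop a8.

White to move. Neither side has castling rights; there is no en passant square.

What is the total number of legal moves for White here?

0

White to move; king on a7.
In check: yes, from the black queen on b7.
Legal moves: none.
Count: 0.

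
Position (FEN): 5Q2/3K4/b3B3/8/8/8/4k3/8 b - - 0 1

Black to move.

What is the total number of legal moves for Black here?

Black to move; king on e2.
In check: no.
Legal moves: Bc8+, Bb7, Bb5+, Bc4, Bd3, Ke3, Kd3, Kd2, Ke1, Kd1.
Count: 10.

10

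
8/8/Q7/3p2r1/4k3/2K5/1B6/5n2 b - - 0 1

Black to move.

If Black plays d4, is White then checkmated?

After d4: white king on c3; in check: yes, from the black pawn on d4.
White has 4 legal replies: Kc4, Kb4, Kb3, Kc2.
In check but a legal move exists → not checkmate.

no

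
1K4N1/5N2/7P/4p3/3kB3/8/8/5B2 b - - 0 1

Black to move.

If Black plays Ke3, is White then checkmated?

After Ke3: white king on b8; in check: no.
White is not in check, so this cannot be checkmate.

no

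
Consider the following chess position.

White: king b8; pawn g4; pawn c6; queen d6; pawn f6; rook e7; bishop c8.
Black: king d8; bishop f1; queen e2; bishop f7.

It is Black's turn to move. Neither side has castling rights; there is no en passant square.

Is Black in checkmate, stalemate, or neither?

Black to move; black king on d8.
In check: yes, from the white queen on d6.
King squares — c7: attacked by Qd6; d7: attacked by Pc6; e7: attacked by Qd6; c8: attacked by Kb8; e8: attacked by Re7.
Legal moves for Black: none.
In check with no legal moves → checkmate.

checkmate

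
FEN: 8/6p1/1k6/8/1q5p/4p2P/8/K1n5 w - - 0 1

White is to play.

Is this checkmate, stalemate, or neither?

stalemate

White to move; white king on a1.
In check: no.
King squares — b1: attacked by Qb4; a2: attacked by Nc1; b2: attacked by Qb4.
Legal moves for White: none.
Not in check and no legal moves → stalemate.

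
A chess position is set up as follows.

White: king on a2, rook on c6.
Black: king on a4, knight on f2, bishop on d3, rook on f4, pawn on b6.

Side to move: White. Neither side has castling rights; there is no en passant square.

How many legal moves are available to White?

15

White to move; king on a2.
In check: no.
Legal moves: Rc8, Rc7, Rh6, Rg6, Rf6, Re6, Rd6, Rxb6, Rc5, Rc4+, Rc3, Rc2, Rc1, Kb2, Ka1.
Count: 15.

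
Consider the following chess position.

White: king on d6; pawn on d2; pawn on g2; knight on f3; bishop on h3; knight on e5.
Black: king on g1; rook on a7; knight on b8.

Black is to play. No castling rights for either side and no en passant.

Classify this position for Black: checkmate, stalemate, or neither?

Black to move; black king on g1.
In check: yes, from the white knight on f3.
Legal moves for Black: Kf2, Kh1, Kf1.
Black is in check but has 3 legal moves → neither.

neither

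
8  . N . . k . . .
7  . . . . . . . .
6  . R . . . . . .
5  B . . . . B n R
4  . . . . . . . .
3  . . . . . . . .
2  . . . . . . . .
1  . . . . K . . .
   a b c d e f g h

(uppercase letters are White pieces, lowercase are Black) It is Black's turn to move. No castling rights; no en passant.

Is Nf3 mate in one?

no

After Nf3: white king on e1; in check: yes, from the black knight on f3.
White has 4 legal replies: Kf2, Ke2, Kf1, Kd1.
In check but a legal move exists → not checkmate.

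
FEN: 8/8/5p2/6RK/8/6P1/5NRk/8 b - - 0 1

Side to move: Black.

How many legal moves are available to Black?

Black to move; king on h2.
In check: yes, from the white rook on g2.
Legal moves: Kxg2.
Count: 1.

1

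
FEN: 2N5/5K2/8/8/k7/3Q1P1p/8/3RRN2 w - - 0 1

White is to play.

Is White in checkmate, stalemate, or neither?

neither

White to move; white king on f7.
In check: no.
Legal moves for White include: Ne7, Na7, Nd6, Nb6+, Kg8, Kf8, Ke8, Kg7, Ke7, Kg6, Kf6, Ke6, Qd8, Qh7, Qd7+, Qg6, Qd6, Qa6+, ... (list truncated; more exist).
White has legal moves and is not in check → neither.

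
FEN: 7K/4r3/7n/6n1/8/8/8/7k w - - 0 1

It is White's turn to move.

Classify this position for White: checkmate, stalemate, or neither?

stalemate

White to move; white king on h8.
In check: no.
King squares — g7: attacked by Re7; h7: attacked by Ng5; g8: attacked by Nh6.
Legal moves for White: none.
Not in check and no legal moves → stalemate.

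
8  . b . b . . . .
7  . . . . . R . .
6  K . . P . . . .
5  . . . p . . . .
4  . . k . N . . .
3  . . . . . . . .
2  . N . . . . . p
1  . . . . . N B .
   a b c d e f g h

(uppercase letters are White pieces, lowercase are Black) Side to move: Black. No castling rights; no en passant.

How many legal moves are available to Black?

2

Black to move; king on c4.
In check: yes, from the white knight on b2.
Legal moves: Kb4, Kb3.
Count: 2.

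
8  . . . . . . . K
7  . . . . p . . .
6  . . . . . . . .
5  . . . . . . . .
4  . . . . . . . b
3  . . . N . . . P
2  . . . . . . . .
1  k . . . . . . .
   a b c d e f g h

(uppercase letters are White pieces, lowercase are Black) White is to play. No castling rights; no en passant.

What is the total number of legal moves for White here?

11

White to move; king on h8.
In check: no.
Legal moves: Kg8, Kh7, Kg7, Ne5, Nc5, Nf4, Nb4, Nf2, Nb2, Ne1, Nc1.
Count: 11.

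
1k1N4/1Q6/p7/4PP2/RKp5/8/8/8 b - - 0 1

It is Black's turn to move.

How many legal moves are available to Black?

0

Black to move; king on b8.
In check: yes, from the white queen on b7.
Legal moves: none.
Count: 0.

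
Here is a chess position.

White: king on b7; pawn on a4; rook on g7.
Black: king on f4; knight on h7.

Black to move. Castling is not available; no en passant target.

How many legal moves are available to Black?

Black to move; king on f4.
In check: no.
Legal moves: Nf8, Nf6, Ng5, Kf5, Ke5, Ke4, Kf3, Ke3.
Count: 8.

8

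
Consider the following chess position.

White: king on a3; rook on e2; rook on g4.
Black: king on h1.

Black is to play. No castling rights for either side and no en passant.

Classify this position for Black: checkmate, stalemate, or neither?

stalemate

Black to move; black king on h1.
In check: no.
King squares — g1: attacked by Rg4; g2: attacked by Re2; h2: attacked by Re2.
Legal moves for Black: none.
Not in check and no legal moves → stalemate.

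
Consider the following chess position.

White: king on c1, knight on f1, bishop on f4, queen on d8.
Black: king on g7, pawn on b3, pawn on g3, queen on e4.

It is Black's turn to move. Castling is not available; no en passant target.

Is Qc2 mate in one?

yes

After Qc2: white king on c1; in check: yes, from the black queen on c2.
King squares — b1: attacked by Qc2; d1: attacked by Qc2; b2: attacked by Qc2; c2: attacked by Pb3; d2: attacked by Qc2.
White has no legal moves → checkmate.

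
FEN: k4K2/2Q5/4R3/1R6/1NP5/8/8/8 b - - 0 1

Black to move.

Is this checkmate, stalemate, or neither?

stalemate

Black to move; black king on a8.
In check: no.
King squares — a7: attacked by Qc7; b7: attacked by Rb5; b8: attacked by Rb5.
Legal moves for Black: none.
Not in check and no legal moves → stalemate.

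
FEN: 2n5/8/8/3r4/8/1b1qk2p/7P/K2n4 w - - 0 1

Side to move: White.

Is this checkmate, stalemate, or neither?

stalemate

White to move; white king on a1.
In check: no.
King squares — b1: attacked by Qd3; a2: attacked by Bb3; b2: attacked by Nd1.
Legal moves for White: none.
Not in check and no legal moves → stalemate.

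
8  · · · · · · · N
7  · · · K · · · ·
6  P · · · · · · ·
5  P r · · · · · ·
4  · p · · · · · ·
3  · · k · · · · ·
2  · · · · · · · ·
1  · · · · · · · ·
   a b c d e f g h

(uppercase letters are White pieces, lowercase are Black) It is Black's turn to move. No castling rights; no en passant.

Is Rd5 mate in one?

no

After Rd5: white king on d7; in check: yes, from the black rook on d5.
White has 6 legal replies: Ke8, Kc8, Ke7, Kc7, Ke6, Kc6.
In check but a legal move exists → not checkmate.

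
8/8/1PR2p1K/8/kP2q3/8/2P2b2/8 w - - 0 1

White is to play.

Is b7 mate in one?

After b7: black king on a4; in check: no.
Black is not in check, so this cannot be checkmate.

no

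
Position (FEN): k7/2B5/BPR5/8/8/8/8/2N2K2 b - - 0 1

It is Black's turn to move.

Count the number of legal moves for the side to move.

0

Black to move; king on a8.
In check: no.
Legal moves: none.
Count: 0.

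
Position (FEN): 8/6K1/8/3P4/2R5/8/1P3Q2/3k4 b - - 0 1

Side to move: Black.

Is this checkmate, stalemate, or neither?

stalemate

Black to move; black king on d1.
In check: no.
King squares — c1: attacked by Rc4; e1: attacked by Qf2; c2: attacked by Qf2; d2: attacked by Qf2; e2: attacked by Qf2.
Legal moves for Black: none.
Not in check and no legal moves → stalemate.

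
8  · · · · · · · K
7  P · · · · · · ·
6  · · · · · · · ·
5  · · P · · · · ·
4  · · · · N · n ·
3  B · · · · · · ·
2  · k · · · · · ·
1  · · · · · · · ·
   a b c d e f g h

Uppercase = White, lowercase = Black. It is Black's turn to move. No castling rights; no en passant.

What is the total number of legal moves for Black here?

Black to move; king on b2.
In check: yes, from the white bishop on a3.
Legal moves: Kb3, Kxa3, Kc2, Ka2, Kb1, Ka1.
Count: 6.

6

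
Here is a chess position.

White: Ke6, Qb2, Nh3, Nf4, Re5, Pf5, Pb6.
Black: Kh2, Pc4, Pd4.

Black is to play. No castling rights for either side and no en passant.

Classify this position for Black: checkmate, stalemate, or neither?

neither

Black to move; black king on h2.
In check: yes, from the white queen on b2.
Legal moves for Black: Kg3, Kh1.
Black is in check but has 2 legal moves → neither.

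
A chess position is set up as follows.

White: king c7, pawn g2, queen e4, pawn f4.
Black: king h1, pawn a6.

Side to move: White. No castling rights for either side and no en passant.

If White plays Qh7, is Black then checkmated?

After Qh7: black king on h1; in check: yes, from the white queen on h7.
Black has 2 legal replies: Kxg2, Kg1.
In check but a legal move exists → not checkmate.

no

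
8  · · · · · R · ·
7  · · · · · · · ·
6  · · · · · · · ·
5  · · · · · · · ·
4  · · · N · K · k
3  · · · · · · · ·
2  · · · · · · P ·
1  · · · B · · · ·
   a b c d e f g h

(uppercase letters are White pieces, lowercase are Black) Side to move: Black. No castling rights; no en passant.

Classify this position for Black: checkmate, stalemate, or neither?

Black to move; black king on h4.
In check: no.
King squares — g3: attacked by Kf4; h3: attacked by Pg2; g4: attacked by Bd1; g5: attacked by Kf4; h5: attacked by Bd1.
Legal moves for Black: none.
Not in check and no legal moves → stalemate.

stalemate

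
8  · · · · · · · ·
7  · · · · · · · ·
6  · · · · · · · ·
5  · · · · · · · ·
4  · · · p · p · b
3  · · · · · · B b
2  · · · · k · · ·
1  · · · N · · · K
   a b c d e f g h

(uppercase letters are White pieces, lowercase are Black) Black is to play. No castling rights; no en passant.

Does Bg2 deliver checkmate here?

After Bg2: white king on h1; in check: yes, from the black bishop on g2.
White has 3 legal replies: Kh2, Kxg2, Kg1.
In check but a legal move exists → not checkmate.

no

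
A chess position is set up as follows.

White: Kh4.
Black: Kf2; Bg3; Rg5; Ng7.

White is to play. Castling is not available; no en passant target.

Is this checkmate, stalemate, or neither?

neither

White to move; white king on h4.
In check: yes, from the black bishop on g3.
Legal moves for White: Kxg5, Kh3.
White is in check but has 2 legal moves → neither.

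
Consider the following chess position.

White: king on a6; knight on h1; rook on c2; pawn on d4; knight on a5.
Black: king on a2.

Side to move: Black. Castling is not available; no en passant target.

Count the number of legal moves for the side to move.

3

Black to move; king on a2.
In check: yes, from the white rook on c2.
Legal moves: Ka3, Kb1, Ka1.
Count: 3.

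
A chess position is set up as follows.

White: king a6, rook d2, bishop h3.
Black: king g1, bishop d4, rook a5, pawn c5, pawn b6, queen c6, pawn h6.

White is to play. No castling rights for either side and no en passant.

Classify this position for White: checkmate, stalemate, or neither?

checkmate

White to move; white king on a6.
In check: yes, from the black rook on a5.
King squares — a5: attacked by Pb6; b5: attacked by Ra5; b6: attacked by Qc6; a7: attacked by Ra5; b7: attacked by Qc6.
Legal moves for White: none.
In check with no legal moves → checkmate.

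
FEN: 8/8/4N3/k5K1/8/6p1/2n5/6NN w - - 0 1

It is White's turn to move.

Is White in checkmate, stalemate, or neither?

White to move; white king on g5.
In check: no.
Legal moves for White include: Nf8, Nd8, Ng7, Nc7, Nc5, Nf4, Nd4, Kh6, Kg6, Kf6, Kh5, Kf5, Kh4, Kg4, Kf4, Nxg3, Nf2, Nh3, ... (list truncated; more exist).
White has legal moves and is not in check → neither.

neither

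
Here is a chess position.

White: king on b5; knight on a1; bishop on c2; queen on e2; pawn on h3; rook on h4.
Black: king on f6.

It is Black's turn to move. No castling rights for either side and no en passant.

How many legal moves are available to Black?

3

Black to move; king on f6.
In check: no.
Legal moves: Kg7, Kf7, Kg5.
Count: 3.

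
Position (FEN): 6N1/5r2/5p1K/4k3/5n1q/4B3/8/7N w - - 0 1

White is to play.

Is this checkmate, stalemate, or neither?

checkmate

White to move; white king on h6.
In check: yes, from the black queen on h4.
King squares — g5: attacked by Qh4; h5: attacked by Nf4; g6: attacked by Nf4; g7: attacked by Rf7; h7: attacked by Qh4.
Legal moves for White: none.
In check with no legal moves → checkmate.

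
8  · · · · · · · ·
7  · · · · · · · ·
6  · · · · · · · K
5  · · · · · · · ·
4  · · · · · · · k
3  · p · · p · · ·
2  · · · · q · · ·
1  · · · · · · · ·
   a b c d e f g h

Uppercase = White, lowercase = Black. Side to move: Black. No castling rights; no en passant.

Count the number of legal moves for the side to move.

21

Black to move; king on h4.
In check: no.
Legal moves: Kg4, Kh3, Kg3, Qa6+, Qh5+, Qb5, Qg4, Qc4, Qf3, Qd3, Qh2, Qg2, Qf2, Qd2, Qc2, Qb2, Qa2, Qf1, Qe1, Qd1, b2.
Count: 21.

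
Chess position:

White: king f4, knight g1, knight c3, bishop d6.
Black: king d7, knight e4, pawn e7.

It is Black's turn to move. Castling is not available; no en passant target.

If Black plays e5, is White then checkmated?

no

After e5: white king on f4; in check: yes, from the black pawn on e5.
White has 7 legal replies: Kf5, Kxe5, Kg4, Kxe4, Kf3, Ke3, Bxe5.
In check but a legal move exists → not checkmate.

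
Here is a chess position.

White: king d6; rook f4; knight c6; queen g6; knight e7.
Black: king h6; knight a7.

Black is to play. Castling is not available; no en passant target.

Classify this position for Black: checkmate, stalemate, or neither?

Black to move; black king on h6.
In check: yes, from the white queen on g6.
King squares — g5: attacked by Qg6; h5: attacked by Qg6; g6: attacked by Ne7; g7: attacked by Qg6; h7: attacked by Qg6.
Legal moves for Black: none.
In check with no legal moves → checkmate.

checkmate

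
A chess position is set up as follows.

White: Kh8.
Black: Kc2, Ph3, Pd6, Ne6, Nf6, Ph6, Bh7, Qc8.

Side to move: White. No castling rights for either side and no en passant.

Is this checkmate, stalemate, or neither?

White to move; white king on h8.
In check: yes, from the black queen on c8.
King squares — g7: attacked by Ne6; h7: attacked by Nf6; g8: attacked by Nf6.
Legal moves for White: none.
In check with no legal moves → checkmate.

checkmate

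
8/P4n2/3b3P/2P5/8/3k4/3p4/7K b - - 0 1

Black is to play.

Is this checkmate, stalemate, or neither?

Black to move; black king on d3.
In check: no.
Legal moves for Black include: Nh8, Nd8, Nxh6, Ng5, Ne5, Bf8, Bb8, Be7, Bc7, Be5, Bxc5, Bf4, Bg3, Bh2, Ke4, Kd4, Kc4, Ke3, ... (list truncated; more exist).
Black has legal moves and is not in check → neither.

neither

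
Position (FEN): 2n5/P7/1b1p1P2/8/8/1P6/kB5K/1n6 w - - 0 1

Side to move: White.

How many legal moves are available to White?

16

White to move; king on h2.
In check: no.
Legal moves: Kh3, Kg3, Kg2, Kh1, Be5, Bd4, Bc3, Ba3, Bc1, Ba1, a8=Q+, a8=R+, a8=B, a8=N, f7, b4.
Count: 16.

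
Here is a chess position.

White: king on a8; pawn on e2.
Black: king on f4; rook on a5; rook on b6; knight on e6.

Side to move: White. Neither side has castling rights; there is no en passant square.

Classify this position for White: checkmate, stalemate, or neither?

White to move; white king on a8.
In check: yes, from the black rook on a5.
King squares — a7: attacked by Ra5; b7: attacked by Rb6; b8: attacked by Rb6.
Legal moves for White: none.
In check with no legal moves → checkmate.

checkmate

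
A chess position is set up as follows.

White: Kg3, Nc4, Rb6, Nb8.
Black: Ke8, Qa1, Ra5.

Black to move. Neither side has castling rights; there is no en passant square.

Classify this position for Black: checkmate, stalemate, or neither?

neither

Black to move; black king on e8.
In check: no.
Legal moves for Black include: Kf8, Kd8, Kf7, Ke7, Ra8, Ra7, Ra6, Rh5, Rg5+, Rf5, Re5, Rd5, Rc5, Rb5, Ra4, Ra3+, Ra2, Qh8, ... (list truncated; more exist).
Black has legal moves and is not in check → neither.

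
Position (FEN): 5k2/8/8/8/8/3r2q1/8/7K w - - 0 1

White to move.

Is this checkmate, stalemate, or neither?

stalemate

White to move; white king on h1.
In check: no.
King squares — g1: attacked by Qg3; g2: attacked by Qg3; h2: attacked by Qg3.
Legal moves for White: none.
Not in check and no legal moves → stalemate.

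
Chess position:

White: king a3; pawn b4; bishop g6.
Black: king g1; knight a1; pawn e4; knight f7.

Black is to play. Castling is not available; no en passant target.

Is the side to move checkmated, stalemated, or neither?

Black to move; black king on g1.
In check: no.
Legal moves for Black: Nh8, Nd8, Nh6, Nd6, Ng5, Ne5, Kh2, Kg2, Kf2, Kh1, Kf1, Nb3, Nc2+, e3.
Black has 14 legal moves and is not in check → neither.

neither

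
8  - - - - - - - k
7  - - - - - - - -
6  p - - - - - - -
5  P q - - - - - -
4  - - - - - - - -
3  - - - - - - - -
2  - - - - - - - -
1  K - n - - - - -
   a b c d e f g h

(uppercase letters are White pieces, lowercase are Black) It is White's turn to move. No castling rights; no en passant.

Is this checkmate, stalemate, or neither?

stalemate

White to move; white king on a1.
In check: no.
King squares — b1: attacked by Qb5; a2: attacked by Nc1; b2: attacked by Qb5.
Legal moves for White: none.
Not in check and no legal moves → stalemate.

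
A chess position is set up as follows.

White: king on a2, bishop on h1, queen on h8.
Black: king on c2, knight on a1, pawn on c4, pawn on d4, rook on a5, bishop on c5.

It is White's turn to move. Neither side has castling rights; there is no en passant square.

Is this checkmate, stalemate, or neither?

checkmate

White to move; white king on a2.
In check: yes, from the black rook on a5.
King squares — a1: attacked by Ra5; b1: attacked by Kc2; b2: attacked by Kc2; a3: attacked by Ra5; b3: attacked by Na1.
Legal moves for White: none.
In check with no legal moves → checkmate.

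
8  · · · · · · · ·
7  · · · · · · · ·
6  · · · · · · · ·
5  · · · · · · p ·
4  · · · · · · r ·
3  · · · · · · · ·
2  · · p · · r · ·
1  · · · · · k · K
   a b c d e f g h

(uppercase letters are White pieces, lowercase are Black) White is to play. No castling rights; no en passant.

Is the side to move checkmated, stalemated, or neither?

stalemate

White to move; white king on h1.
In check: no.
King squares — g1: attacked by Kf1; g2: attacked by Kf1; h2: attacked by Rf2.
Legal moves for White: none.
Not in check and no legal moves → stalemate.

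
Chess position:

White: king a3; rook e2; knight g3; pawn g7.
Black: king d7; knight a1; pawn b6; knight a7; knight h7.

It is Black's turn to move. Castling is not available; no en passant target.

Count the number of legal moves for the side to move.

Black to move; king on d7.
In check: no.
Legal moves: Nf8, Nf6, Ng5, Kd8, Kc8, Kc7, Kd6, Kc6, Nc8, Nc6, Nb5+, Nb3, Nc2+, b5.
Count: 14.

14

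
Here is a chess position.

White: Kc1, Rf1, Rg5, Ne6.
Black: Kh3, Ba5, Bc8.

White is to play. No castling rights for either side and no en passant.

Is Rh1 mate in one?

yes

After Rh1: black king on h3; in check: yes, from the white rook on h1.
King squares — g2: attacked by Rg5; h2: attacked by Rh1; g3: attacked by Rg5; g4: attacked by Rg5; h4: attacked by Rh1.
Black has no legal moves → checkmate.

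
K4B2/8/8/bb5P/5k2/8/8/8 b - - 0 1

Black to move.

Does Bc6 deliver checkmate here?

no

After Bc6: white king on a8; in check: yes, from the black bishop on c6.
White has 2 legal replies: Kb8, Ka7.
In check but a legal move exists → not checkmate.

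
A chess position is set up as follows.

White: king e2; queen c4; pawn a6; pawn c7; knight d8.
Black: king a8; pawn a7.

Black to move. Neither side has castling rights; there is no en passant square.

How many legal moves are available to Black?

0

Black to move; king on a8.
In check: no.
Legal moves: none.
Count: 0.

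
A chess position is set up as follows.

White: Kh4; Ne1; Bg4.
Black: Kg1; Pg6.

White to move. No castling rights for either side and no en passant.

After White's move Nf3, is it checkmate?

no

After Nf3: black king on g1; in check: yes, from the white knight on f3.
Black has 4 legal replies: Kg2, Kf2, Kh1, Kf1.
In check but a legal move exists → not checkmate.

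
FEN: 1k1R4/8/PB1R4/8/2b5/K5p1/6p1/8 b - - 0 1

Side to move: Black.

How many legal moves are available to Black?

Black to move; king on b8.
In check: yes, from the white rook on d8.
Legal moves: none.
Count: 0.

0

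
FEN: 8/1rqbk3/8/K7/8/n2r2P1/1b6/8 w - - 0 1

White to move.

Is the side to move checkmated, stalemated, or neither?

White to move; white king on a5.
In check: yes, from the black queen on c7.
King squares — a4: attacked by Bd7; b4: attacked by Rb7; b5: attacked by Na3; a6: available; b6: attacked by Rb7.
Legal moves for White: Ka6.
White is in check but has 1 legal move → neither.

neither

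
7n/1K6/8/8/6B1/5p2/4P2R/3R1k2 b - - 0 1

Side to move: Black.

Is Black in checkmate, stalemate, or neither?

Black to move; black king on f1.
In check: yes, from the white rook on d1.
King squares — e1: attacked by Rd1; g1: attacked by Rd1; e2: attacked by Rh2; f2: attacked by Rh2; g2: attacked by Rh2.
Legal moves for Black: none.
In check with no legal moves → checkmate.

checkmate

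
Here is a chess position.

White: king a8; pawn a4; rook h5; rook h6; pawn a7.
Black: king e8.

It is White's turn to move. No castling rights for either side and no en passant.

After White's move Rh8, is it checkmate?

no

After Rh8: black king on e8; in check: yes, from the white rook on h8.
Black has 3 legal replies: Kf7, Ke7, Kd7.
In check but a legal move exists → not checkmate.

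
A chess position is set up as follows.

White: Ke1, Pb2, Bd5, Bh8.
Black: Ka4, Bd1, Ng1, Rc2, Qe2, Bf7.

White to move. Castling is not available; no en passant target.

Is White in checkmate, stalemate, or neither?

White to move; white king on e1.
In check: yes, from the black queen on e2.
King squares — d1: attacked by Qe2; f1: attacked by Qe2; d2: attacked by Rc2; e2: attacked by Bd1; f2: attacked by Qe2.
Legal moves for White: none.
In check with no legal moves → checkmate.

checkmate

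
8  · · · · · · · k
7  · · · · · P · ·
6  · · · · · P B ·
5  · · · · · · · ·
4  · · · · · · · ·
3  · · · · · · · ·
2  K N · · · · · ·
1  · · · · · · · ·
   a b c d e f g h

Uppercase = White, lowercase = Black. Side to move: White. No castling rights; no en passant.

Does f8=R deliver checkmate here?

yes

After f8=R: black king on h8; in check: yes, from the white rook on f8.
King squares — g7: attacked by Pf6; h7: attacked by Bg6; g8: attacked by Rf8.
Black has no legal moves → checkmate.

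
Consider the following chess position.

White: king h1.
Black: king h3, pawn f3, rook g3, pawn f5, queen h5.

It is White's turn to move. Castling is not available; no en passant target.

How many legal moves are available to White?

0

White to move; king on h1.
In check: no.
Legal moves: none.
Count: 0.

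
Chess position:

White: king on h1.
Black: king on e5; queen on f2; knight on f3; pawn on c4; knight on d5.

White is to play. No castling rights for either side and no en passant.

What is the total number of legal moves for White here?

0

White to move; king on h1.
In check: no.
Legal moves: none.
Count: 0.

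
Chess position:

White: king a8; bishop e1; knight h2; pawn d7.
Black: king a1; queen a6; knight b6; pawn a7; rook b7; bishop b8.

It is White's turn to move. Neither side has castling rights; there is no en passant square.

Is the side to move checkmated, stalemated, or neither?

White to move; white king on a8.
In check: yes, from the black knight on b6.
King squares — a7: attacked by Qa6; b7: attacked by Qa6; b8: attacked by Rb7.
Legal moves for White: none.
In check with no legal moves → checkmate.

checkmate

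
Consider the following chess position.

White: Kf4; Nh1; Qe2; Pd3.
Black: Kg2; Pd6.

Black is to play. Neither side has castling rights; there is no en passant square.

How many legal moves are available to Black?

Black to move; king on g2.
In check: yes, from the white queen on e2.
Legal moves: Kh3, Kxh1, Kg1.
Count: 3.

3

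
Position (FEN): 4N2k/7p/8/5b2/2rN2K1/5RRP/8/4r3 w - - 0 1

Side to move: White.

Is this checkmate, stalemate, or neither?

White to move; white king on g4.
In check: yes, from the black bishop on f5.
King squares — f3: own rook; g3: own rook; h3: own pawn; f4: available; h4: available; f5: available; g5: available; h5: available.
Legal moves for White: Kh5, Kg5, Kxf5, Kh4, Kf4, Rxf5.
White is in check but has 6 legal moves → neither.

neither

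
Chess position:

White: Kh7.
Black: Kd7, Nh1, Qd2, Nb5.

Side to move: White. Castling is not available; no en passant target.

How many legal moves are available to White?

4

White to move; king on h7.
In check: no.
Legal moves: Kh8, Kg8, Kg7, Kg6.
Count: 4.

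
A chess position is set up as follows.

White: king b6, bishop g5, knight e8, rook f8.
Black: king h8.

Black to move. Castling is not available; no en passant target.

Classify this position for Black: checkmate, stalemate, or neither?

Black to move; black king on h8.
In check: yes, from the white rook on f8.
King squares — g7: attacked by Ne8; h7: available; g8: attacked by Rf8.
Legal moves for Black: Kh7.
Black is in check but has 1 legal move → neither.

neither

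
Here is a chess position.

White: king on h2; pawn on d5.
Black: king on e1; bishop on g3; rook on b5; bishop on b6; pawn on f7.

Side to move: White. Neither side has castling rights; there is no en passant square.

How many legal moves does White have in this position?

White to move; king on h2.
In check: yes, from the black bishop on g3.
Legal moves: Kh3, Kxg3, Kg2, Kh1.
Count: 4.

4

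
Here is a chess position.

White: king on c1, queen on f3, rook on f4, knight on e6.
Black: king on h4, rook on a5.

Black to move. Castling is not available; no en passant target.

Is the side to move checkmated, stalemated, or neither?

Black to move; black king on h4.
In check: yes, from the white rook on f4.
King squares — g3: attacked by Qf3; h3: attacked by Qf3; g4: attacked by Qf3; g5: attacked by Ne6; h5: attacked by Qf3.
Legal moves for Black: none.
In check with no legal moves → checkmate.

checkmate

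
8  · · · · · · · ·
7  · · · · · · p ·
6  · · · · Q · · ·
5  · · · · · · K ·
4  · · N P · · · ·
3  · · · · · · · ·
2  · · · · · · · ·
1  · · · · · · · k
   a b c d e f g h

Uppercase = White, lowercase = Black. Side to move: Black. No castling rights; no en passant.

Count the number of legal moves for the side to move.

Black to move; king on h1.
In check: no.
Legal moves: Kh2, Kg2, Kg1, g6.
Count: 4.

4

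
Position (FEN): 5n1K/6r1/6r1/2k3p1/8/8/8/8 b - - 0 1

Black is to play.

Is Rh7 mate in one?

yes

After Rh7: white king on h8; in check: yes, from the black rook on h7.
King squares — g7: attacked by Rg6; h7: attacked by Nf8; g8: attacked by Rg6.
White has no legal moves → checkmate.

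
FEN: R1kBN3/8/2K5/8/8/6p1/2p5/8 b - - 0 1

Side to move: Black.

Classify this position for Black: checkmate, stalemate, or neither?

Black to move; black king on c8.
In check: yes, from the white rook on a8.
King squares — b7: attacked by Kc6; c7: attacked by Kc6; d7: attacked by Kc6; b8: attacked by Ra8; d8: attacked by Ra8.
Legal moves for Black: none.
In check with no legal moves → checkmate.

checkmate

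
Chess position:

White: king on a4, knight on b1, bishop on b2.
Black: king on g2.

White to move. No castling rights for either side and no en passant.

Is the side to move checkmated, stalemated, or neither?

neither

White to move; white king on a4.
In check: no.
Legal moves for White: Kb5, Ka5, Kb4, Kb3, Ka3, Bh8, Bg7, Bf6, Be5, Bd4, Bc3, Ba3, Bc1, Ba1, Nc3, Na3, Nd2.
White has 17 legal moves and is not in check → neither.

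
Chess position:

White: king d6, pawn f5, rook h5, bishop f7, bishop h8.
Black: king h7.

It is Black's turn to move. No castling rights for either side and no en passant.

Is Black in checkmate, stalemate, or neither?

Black to move; black king on h7.
In check: yes, from the white rook on h5.
King squares — g6: attacked by Pf5; h6: attacked by Rh5; g7: attacked by Bh8; g8: attacked by Bf7; h8: attacked by Rh5.
Legal moves for Black: none.
In check with no legal moves → checkmate.

checkmate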